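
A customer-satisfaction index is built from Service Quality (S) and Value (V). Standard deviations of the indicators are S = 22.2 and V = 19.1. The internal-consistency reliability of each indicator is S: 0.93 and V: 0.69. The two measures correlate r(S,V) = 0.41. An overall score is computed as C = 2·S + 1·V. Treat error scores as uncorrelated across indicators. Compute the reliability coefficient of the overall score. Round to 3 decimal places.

Var(C) = 2²·22.2² + 19.1² + 2·[2·22.2·19.1·0.41] = 2336.17 + 695.393 = 3031.56.
Because errors are independent across components, Cov(Tᵢ,Tⱼ) = Cov(Xᵢ,Xⱼ); the off-diagonal part of the true-score variance is the same as above.
True-score variance = [2²·22.2²·0.93 + 19.1²·0.69] + 695.393 = 2085.08 + 695.393 = 2780.48.
Reliability = 2780.48 / 3031.56 = 0.917.

0.917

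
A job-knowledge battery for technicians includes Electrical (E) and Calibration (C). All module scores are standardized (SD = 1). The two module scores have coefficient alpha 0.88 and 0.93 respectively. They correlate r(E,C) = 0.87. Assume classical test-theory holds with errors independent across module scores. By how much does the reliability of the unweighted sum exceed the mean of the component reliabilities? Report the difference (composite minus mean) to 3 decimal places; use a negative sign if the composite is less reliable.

0.044

Var(sum) = 2 + 1.74 = 3.74; true-score variance = 1.81 + 1.74 = 3.55; composite reliability = 0.9492.
Mean component reliability = 0.9050.
Difference = 0.9492 − 0.9050 = 0.044.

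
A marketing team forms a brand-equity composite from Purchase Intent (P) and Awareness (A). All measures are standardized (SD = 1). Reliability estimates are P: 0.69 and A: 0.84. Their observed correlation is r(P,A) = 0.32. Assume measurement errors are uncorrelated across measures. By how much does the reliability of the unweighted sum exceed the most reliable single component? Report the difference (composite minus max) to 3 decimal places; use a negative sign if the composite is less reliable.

Var(sum) = 2 + 0.64 = 2.64; true-score variance = 1.53 + 0.64 = 2.17; composite reliability = 0.8220.
Max component reliability = 0.8400.
Difference = 0.8220 − 0.8400 = -0.018.

-0.018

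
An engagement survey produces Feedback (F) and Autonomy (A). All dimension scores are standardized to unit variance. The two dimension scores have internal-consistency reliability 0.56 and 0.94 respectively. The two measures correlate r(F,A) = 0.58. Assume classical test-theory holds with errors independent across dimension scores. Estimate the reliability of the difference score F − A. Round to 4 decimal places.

0.4048

Var(F−A) = 1 + 1 − 2·0.58 = 2 − 1.16 = 0.84.
With uncorrelated errors the cross-covariances are all true-score covariance, so they carry over unchanged; only the diagonal terms shrink to ρᵢσᵢ².
True-score variance = [0.56 + 0.94] − 1.16 = 1.5 − 1.16 = 0.34.
Reliability = 0.34 / 0.84 = 0.4048.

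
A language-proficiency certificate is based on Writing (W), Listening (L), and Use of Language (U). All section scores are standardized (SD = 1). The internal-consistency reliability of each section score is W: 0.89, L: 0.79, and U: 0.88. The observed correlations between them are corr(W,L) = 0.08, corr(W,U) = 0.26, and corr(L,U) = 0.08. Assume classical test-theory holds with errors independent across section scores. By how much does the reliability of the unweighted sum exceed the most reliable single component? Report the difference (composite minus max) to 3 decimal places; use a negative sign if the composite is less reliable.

Var(sum) = 3 + 0.84 = 3.84; true-score variance = 2.56 + 0.84 = 3.4; composite reliability = 0.8854.
Max component reliability = 0.8900.
Difference = 0.8854 − 0.8900 = -0.005.

-0.005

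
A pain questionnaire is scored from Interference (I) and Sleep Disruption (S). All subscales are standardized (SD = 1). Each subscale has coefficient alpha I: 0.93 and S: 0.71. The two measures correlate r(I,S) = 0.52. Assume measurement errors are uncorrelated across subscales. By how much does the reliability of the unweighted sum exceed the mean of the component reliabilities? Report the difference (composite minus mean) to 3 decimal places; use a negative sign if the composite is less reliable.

0.062

Var(sum) = 2 + 1.04 = 3.04; true-score variance = 1.64 + 1.04 = 2.68; composite reliability = 0.8816.
Mean component reliability = 0.8200.
Difference = 0.8816 − 0.8200 = 0.062.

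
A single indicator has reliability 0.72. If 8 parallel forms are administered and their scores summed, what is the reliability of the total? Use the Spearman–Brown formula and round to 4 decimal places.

0.9536

ρ_k = kρ / (1 + (k−1)ρ) = 8·0.72 / (1 + 7·0.72) = 5.760 / 6.040 = 0.9536.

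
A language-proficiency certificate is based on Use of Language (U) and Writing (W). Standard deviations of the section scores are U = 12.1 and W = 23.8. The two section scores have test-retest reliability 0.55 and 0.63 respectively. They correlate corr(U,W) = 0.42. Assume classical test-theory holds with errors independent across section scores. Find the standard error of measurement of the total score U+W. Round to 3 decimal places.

Var(total) = 712.85 + 241.903 = 954.753.
True-score variance = 437.383 + 241.903 = 679.286, so reliability = 0.7115.
Error variance = 954.753 − 679.286 = 275.467; SEM = √275.467 = 16.597.

16.597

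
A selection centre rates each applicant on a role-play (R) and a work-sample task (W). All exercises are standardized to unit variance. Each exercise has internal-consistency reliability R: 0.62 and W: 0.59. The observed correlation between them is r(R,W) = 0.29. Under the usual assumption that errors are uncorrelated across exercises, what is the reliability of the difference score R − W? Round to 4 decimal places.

0.4437

Var(R−W) = 1 + 1 − 2·0.29 = 2 − 0.58 = 1.42.
Because errors are independent across components, Cov(Tᵢ,Tⱼ) = Cov(Xᵢ,Xⱼ); the off-diagonal part of the true-score variance is the same as above.
True-score variance = [0.62 + 0.59] − 0.58 = 1.21 − 0.58 = 0.63.
Reliability = 0.63 / 1.42 = 0.4437.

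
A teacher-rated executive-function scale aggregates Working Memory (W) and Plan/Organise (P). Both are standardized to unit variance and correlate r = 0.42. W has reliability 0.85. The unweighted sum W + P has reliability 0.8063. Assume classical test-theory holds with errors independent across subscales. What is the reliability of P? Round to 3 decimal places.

0.600

Var(W+P) = 2 + 2·0.42 = 2.840.
True-score variance = ρ_W + ρ_P + 2·0.42, so 0.8063 = (0.85 + ρ_P + 0.84) / 2.840.
ρ_P = 0.8063·2.840 − 0.85 − 0.84 = 0.600.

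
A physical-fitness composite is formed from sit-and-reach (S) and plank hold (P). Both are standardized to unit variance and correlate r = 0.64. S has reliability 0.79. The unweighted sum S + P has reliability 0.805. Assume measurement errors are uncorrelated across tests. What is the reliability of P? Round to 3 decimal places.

0.570

Var(S+P) = 2 + 2·0.64 = 3.280.
True-score variance = ρ_S + ρ_P + 2·0.64, so 0.805 = (0.79 + ρ_P + 1.28) / 3.280.
ρ_P = 0.805·3.280 − 0.79 − 1.28 = 0.570.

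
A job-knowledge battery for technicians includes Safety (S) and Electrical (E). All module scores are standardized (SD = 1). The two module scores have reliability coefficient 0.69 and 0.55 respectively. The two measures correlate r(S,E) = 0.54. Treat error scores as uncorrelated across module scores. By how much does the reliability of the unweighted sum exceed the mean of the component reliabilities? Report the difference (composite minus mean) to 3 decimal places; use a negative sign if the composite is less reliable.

Var(sum) = 2 + 1.08 = 3.08; true-score variance = 1.24 + 1.08 = 2.32; composite reliability = 0.7532.
Mean component reliability = 0.6200.
Difference = 0.7532 − 0.6200 = 0.133.

0.133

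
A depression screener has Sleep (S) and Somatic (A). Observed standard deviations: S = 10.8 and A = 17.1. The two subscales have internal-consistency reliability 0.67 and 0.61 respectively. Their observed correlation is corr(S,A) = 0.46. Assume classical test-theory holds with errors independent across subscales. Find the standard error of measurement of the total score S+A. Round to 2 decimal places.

12.35

Var(total) = 409.05 + 169.906 = 578.956.
True-score variance = 256.519 + 169.906 = 426.425, so reliability = 0.7365.
Error variance = 578.956 − 426.425 = 152.531; SEM = √152.531 = 12.35.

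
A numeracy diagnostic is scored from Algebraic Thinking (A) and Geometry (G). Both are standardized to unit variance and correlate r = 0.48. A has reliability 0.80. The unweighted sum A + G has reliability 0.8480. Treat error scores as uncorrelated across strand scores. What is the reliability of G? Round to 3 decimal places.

Var(A+G) = 2 + 2·0.48 = 2.960.
True-score variance = ρ_A + ρ_G + 2·0.48, so 0.8480 = (0.80 + ρ_G + 0.96) / 2.960.
ρ_G = 0.8480·2.960 − 0.80 − 0.96 = 0.750.

0.750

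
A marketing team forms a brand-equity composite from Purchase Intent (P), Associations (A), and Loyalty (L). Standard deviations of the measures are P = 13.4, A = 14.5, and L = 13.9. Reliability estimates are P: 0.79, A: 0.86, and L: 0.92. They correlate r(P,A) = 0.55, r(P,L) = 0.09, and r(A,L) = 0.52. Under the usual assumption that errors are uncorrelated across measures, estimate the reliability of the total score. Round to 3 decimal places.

0.921

Var(P+A+L) = 13.4² + 14.5² + 13.9² + 2·[13.4·14.5·0.55 + 13.4·13.9·0.09 + 14.5·13.9·0.52] = 583.02 + 456.869 = 1039.89.
Under uncorrelated errors the observed covariances equal the true-score covariances, so only the own-variance terms attenuate.
True-score variance = [13.4²·0.79 + 14.5²·0.86 + 13.9²·0.92] + 456.869 = 500.421 + 456.869 = 957.289.
Reliability = 957.289 / 1039.89 = 0.921.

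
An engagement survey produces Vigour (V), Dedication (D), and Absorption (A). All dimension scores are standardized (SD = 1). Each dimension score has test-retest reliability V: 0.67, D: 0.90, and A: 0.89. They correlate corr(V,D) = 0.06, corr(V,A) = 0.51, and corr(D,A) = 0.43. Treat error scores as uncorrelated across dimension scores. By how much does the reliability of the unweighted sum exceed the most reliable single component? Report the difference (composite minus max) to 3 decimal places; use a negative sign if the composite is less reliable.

-0.008

Var(sum) = 3 + 2 = 5; true-score variance = 2.46 + 2 = 4.46; composite reliability = 0.8920.
Max component reliability = 0.9000.
Difference = 0.8920 − 0.9000 = -0.008.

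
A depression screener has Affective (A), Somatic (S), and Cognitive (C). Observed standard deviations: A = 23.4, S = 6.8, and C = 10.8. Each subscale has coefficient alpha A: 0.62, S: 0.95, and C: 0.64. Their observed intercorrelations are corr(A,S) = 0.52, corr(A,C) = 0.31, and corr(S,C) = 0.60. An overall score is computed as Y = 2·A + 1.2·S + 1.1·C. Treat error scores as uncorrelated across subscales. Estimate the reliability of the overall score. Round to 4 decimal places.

Var(Y) = 2²·23.4² + 1.2²·6.8² + 1.1²·10.8² + 2·[2.4·23.4·6.8·0.52 + 2.2·23.4·10.8·0.31 + 1.32·6.8·10.8·0.60] = 2397.96 + 858.203 = 3256.16.
Because errors are independent across components, Cov(Tᵢ,Tⱼ) = Cov(Xᵢ,Xⱼ); the off-diagonal part of the true-score variance is the same as above.
True-score variance = [2²·23.4²·0.62 + 1.2²·6.8²·0.95 + 1.1²·10.8²·0.64] + 858.203 = 1511.53 + 858.203 = 2369.73.
Reliability = 2369.73 / 3256.16 = 0.7278.

0.7278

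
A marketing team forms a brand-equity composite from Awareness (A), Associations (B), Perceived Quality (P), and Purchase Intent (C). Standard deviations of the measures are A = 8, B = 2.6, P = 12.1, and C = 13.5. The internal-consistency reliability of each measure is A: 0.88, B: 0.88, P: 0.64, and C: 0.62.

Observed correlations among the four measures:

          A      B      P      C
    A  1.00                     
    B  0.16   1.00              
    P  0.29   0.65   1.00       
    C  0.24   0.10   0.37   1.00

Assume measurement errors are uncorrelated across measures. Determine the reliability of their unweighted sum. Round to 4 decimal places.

0.8090

Var(A+B+P+C) = 8² + 2.6² + 12.1² + 13.5² + 2·[8·2.6·0.16 + 8·12.1·0.29 + 8·13.5·0.24 + 2.6·12.1·0.65 + 2.6·13.5·0.10 + 12.1·13.5·0.37] = 399.42 + 283.437 = 682.857.
Because errors are independent across components, Cov(Tᵢ,Tⱼ) = Cov(Xᵢ,Xⱼ); the off-diagonal part of the true-score variance is the same as above.
True-score variance = [8²·0.88 + 2.6²·0.88 + 12.1²·0.64 + 13.5²·0.62] + 283.437 = 268.966 + 283.437 = 552.403.
Reliability = 552.403 / 682.857 = 0.8090.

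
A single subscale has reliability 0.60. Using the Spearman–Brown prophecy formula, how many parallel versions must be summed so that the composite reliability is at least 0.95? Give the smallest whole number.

k ≥ ρ*(1−ρ₁)/(ρ₁(1−ρ*)) = 0.95·0.40 / (0.60·0.05) = 12.667.
Smallest integer k = 13.

13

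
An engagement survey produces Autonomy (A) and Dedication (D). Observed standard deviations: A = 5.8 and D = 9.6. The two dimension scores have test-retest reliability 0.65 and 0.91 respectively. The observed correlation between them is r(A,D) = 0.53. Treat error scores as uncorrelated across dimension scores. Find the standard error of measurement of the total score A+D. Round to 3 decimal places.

Var(total) = 125.8 + 59.0208 = 184.821.
True-score variance = 105.732 + 59.0208 = 164.752, so reliability = 0.8914.
Error variance = 184.821 − 164.752 = 20.0684; SEM = √20.0684 = 4.480.

4.480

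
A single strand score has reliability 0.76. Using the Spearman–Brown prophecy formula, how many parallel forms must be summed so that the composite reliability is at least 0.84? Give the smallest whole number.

k ≥ ρ*(1−ρ₁)/(ρ₁(1−ρ*)) = 0.84·0.24 / (0.76·0.16) = 1.658.
Smallest integer k = 2.

2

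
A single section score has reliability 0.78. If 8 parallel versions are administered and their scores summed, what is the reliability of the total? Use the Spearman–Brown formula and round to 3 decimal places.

ρ_k = kρ / (1 + (k−1)ρ) = 8·0.78 / (1 + 7·0.78) = 6.240 / 6.460 = 0.966.

0.966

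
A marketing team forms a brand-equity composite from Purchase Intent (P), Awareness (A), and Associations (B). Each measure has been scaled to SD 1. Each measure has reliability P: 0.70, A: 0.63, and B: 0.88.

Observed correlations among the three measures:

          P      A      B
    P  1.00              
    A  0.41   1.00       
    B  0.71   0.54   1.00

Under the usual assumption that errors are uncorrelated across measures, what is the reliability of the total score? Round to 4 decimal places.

0.8750

Var(P+A+B) = 3 + 2·[0.41 + 0.71 + 0.54] = 3 + 3.32 = 6.32.
Because errors are independent across components, Cov(Tᵢ,Tⱼ) = Cov(Xᵢ,Xⱼ); the off-diagonal part of the true-score variance is the same as above.
True-score variance = [0.70 + 0.63 + 0.88] + 3.32 = 2.21 + 3.32 = 5.53.
Reliability = 5.53 / 6.32 = 0.8750.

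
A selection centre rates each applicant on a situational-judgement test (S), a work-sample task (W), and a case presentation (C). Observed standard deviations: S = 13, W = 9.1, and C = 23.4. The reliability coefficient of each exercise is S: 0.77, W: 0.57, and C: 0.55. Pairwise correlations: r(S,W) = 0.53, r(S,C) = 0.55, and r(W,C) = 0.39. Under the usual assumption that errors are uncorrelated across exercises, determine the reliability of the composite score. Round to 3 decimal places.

Var(S+W+C) = 13² + 9.1² + 23.4² + 2·[13·9.1·0.53 + 13·23.4·0.55 + 9.1·23.4·0.39] = 799.37 + 626.111 = 1425.48.
Under uncorrelated errors the observed covariances equal the true-score covariances, so only the own-variance terms attenuate.
True-score variance = [13²·0.77 + 9.1²·0.57 + 23.4²·0.55] + 626.111 = 478.49 + 626.111 = 1104.6.
Reliability = 1104.6 / 1425.48 = 0.775.

0.775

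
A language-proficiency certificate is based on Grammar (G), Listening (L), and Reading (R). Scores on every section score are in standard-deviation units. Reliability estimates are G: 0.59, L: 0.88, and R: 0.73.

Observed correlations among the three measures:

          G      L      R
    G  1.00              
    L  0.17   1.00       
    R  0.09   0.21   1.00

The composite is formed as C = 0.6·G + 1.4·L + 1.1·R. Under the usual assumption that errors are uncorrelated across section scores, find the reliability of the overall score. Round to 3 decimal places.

0.845

Var(C) = 0.6² + 1.4² + 1.1² + 2·[0.84·0.17 + 0.66·0.09 + 1.54·0.21] = 3.53 + 1.0512 = 4.5812.
With uncorrelated errors the cross-covariances are all true-score covariance, so they carry over unchanged; only the diagonal terms shrink to ρᵢσᵢ².
True-score variance = [0.6²·0.59 + 1.4²·0.88 + 1.1²·0.73] + 1.0512 = 2.8205 + 1.0512 = 3.8717.
Reliability = 3.8717 / 4.5812 = 0.845.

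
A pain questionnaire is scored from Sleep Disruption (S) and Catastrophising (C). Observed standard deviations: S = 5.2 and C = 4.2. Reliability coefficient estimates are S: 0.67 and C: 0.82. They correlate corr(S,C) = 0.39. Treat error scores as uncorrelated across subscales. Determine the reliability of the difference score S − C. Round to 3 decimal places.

0.562

Var(S−C) = 5.2² + 4.2² − 2·5.2·4.2·0.39 = 44.68 − 17.0352 = 27.6448.
Under uncorrelated errors the observed covariances equal the true-score covariances, so only the own-variance terms attenuate.
True-score variance = [5.2²·0.67 + 4.2²·0.82] − 17.0352 = 32.5816 − 17.0352 = 15.5464.
Reliability = 15.5464 / 27.6448 = 0.562.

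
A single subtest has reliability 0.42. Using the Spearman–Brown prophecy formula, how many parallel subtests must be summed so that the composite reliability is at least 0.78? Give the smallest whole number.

5

k ≥ ρ*(1−ρ₁)/(ρ₁(1−ρ*)) = 0.78·0.58 / (0.42·0.22) = 4.896.
Smallest integer k = 5.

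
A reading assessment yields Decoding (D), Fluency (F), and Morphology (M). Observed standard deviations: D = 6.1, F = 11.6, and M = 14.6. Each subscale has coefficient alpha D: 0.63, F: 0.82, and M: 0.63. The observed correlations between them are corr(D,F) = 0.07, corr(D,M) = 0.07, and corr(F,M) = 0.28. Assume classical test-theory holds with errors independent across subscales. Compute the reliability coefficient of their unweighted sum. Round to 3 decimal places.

0.767

Var(D+F+M) = 6.1² + 11.6² + 14.6² + 2·[6.1·11.6·0.07 + 6.1·14.6·0.07 + 11.6·14.6·0.28] = 384.93 + 117.216 = 502.146.
Because errors are independent across components, Cov(Tᵢ,Tⱼ) = Cov(Xᵢ,Xⱼ); the off-diagonal part of the true-score variance is the same as above.
True-score variance = [6.1²·0.63 + 11.6²·0.82 + 14.6²·0.63] + 117.216 = 268.072 + 117.216 = 385.289.
Reliability = 385.289 / 502.146 = 0.767.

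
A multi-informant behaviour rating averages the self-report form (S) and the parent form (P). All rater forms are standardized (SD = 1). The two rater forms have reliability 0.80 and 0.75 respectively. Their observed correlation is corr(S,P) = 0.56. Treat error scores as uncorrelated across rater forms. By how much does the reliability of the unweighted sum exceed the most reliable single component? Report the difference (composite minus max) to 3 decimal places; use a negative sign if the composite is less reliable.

Var(sum) = 2 + 1.12 = 3.12; true-score variance = 1.55 + 1.12 = 2.67; composite reliability = 0.8558.
Max component reliability = 0.8000.
Difference = 0.8558 − 0.8000 = 0.056.

0.056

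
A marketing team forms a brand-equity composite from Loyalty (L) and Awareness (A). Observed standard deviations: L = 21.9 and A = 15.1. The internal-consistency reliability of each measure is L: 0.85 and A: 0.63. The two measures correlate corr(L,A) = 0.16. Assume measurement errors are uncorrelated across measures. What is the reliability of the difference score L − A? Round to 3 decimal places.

0.740

Var(L−A) = 21.9² + 15.1² − 2·21.9·15.1·0.16 = 707.62 − 105.821 = 601.799.
Under uncorrelated errors the observed covariances equal the true-score covariances, so only the own-variance terms attenuate.
True-score variance = [21.9²·0.85 + 15.1²·0.63] − 105.821 = 551.315 − 105.821 = 445.494.
Reliability = 445.494 / 601.799 = 0.740.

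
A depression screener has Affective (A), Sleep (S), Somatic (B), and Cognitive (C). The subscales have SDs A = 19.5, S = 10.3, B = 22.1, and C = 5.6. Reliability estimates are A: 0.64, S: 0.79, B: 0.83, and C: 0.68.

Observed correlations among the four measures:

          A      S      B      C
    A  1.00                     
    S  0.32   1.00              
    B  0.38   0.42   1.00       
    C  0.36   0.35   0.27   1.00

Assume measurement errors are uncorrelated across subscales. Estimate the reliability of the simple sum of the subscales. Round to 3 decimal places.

0.863

Var(A+S+B+C) = 19.5² + 10.3² + 22.1² + 5.6² + 2·[19.5·10.3·0.32 + 19.5·22.1·0.38 + 19.5·5.6·0.36 + 10.3·22.1·0.42 + 10.3·5.6·0.35 + 22.1·5.6·0.27] = 1006.11 + 833.106 = 1839.22.
Because errors are independent across components, Cov(Tᵢ,Tⱼ) = Cov(Xᵢ,Xⱼ); the off-diagonal part of the true-score variance is the same as above.
True-score variance = [19.5²·0.64 + 10.3²·0.79 + 22.1²·0.83 + 5.6²·0.68] + 833.106 = 753.876 + 833.106 = 1586.98.
Reliability = 1586.98 / 1839.22 = 0.863.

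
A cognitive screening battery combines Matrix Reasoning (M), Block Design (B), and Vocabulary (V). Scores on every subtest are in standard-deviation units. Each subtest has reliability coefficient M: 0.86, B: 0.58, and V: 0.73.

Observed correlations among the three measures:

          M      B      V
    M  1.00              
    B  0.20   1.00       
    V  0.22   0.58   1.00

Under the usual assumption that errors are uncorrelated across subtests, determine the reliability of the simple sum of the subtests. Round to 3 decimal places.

0.834

Var(M+B+V) = 3 + 2·[0.20 + 0.22 + 0.58] = 3 + 2 = 5.
Under uncorrelated errors the observed covariances equal the true-score covariances, so only the own-variance terms attenuate.
True-score variance = [0.86 + 0.58 + 0.73] + 2 = 2.17 + 2 = 4.17.
Reliability = 4.17 / 5 = 0.834.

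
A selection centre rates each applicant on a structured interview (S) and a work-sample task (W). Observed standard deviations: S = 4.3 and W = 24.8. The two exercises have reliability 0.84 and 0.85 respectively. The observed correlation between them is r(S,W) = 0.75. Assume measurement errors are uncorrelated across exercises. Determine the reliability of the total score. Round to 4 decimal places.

Var(S+W) = 4.3² + 24.8² + 2·[4.3·24.8·0.75] = 633.53 + 159.96 = 793.49.
Because errors are independent across components, Cov(Tᵢ,Tⱼ) = Cov(Xᵢ,Xⱼ); the off-diagonal part of the true-score variance is the same as above.
True-score variance = [4.3²·0.84 + 24.8²·0.85] + 159.96 = 538.316 + 159.96 = 698.276.
Reliability = 698.276 / 793.49 = 0.8800.

0.8800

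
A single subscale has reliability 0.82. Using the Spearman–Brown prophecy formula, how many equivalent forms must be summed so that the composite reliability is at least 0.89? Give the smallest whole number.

2

k ≥ ρ*(1−ρ₁)/(ρ₁(1−ρ*)) = 0.89·0.18 / (0.82·0.11) = 1.776.
Smallest integer k = 2.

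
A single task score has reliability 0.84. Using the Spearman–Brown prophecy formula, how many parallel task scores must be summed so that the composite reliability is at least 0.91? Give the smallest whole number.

k ≥ ρ*(1−ρ₁)/(ρ₁(1−ρ*)) = 0.91·0.16 / (0.84·0.09) = 1.926.
Smallest integer k = 2.

2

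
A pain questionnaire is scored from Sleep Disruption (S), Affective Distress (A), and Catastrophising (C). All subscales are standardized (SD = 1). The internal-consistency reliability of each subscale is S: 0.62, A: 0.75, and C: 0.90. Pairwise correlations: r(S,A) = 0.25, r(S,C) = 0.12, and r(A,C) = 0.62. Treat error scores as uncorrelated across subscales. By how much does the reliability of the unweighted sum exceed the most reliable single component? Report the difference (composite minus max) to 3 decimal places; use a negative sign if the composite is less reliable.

Var(sum) = 3 + 1.98 = 4.98; true-score variance = 2.27 + 1.98 = 4.25; composite reliability = 0.8534.
Max component reliability = 0.9000.
Difference = 0.8534 − 0.9000 = -0.047.

-0.047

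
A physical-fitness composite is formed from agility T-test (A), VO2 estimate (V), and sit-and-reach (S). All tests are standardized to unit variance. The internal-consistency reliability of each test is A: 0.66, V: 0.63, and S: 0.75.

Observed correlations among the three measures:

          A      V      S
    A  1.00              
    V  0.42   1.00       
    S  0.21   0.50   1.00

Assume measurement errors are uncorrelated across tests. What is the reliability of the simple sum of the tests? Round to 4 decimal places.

Var(A+V+S) = 3 + 2·[0.42 + 0.21 + 0.50] = 3 + 2.26 = 5.26.
Under uncorrelated errors the observed covariances equal the true-score covariances, so only the own-variance terms attenuate.
True-score variance = [0.66 + 0.63 + 0.75] + 2.26 = 2.04 + 2.26 = 4.3.
Reliability = 4.3 / 5.26 = 0.8175.

0.8175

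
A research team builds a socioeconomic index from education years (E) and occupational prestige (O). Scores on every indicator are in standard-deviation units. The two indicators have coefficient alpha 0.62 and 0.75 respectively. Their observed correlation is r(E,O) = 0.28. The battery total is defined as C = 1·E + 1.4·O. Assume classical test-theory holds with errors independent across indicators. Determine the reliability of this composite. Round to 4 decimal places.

Var(C) = 1 + 1.4² + 2·[1.4·0.28] = 2.96 + 0.784 = 3.744.
With uncorrelated errors the cross-covariances are all true-score covariance, so they carry over unchanged; only the diagonal terms shrink to ρᵢσᵢ².
True-score variance = [0.62 + 1.4²·0.75] + 0.784 = 2.09 + 0.784 = 2.874.
Reliability = 2.874 / 3.744 = 0.7676.

0.7676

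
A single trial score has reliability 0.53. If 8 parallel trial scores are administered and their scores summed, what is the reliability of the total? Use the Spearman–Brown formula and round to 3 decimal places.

0.900

ρ_k = kρ / (1 + (k−1)ρ) = 8·0.53 / (1 + 7·0.53) = 4.240 / 4.710 = 0.900.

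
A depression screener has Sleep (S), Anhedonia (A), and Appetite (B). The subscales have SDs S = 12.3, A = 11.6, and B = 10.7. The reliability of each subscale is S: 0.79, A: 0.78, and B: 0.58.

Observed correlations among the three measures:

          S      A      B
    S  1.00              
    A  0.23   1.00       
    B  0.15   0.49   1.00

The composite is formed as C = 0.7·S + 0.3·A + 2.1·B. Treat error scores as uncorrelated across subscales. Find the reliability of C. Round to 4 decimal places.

Var(C) = 0.7²·12.3² + 0.3²·11.6² + 2.1²·10.7² + 2·[0.21·12.3·11.6·0.23 + 1.47·12.3·10.7·0.15 + 0.63·11.6·10.7·0.49] = 591.143 + 148.455 = 739.598.
Under uncorrelated errors the observed covariances equal the true-score covariances, so only the own-variance terms attenuate.
True-score variance = [0.7²·12.3²·0.79 + 0.3²·11.6²·0.78 + 2.1²·10.7²·0.58] + 148.455 = 360.853 + 148.455 = 509.308.
Reliability = 509.308 / 739.598 = 0.6886.

0.6886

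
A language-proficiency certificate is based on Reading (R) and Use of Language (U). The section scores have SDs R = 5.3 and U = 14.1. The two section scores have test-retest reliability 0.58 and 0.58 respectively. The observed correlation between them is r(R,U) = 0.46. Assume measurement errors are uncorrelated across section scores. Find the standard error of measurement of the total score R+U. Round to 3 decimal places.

Var(total) = 226.9 + 68.7516 = 295.652.
True-score variance = 131.602 + 68.7516 = 200.354, so reliability = 0.6777.
Error variance = 295.652 − 200.354 = 95.298; SEM = √95.298 = 9.762.

9.762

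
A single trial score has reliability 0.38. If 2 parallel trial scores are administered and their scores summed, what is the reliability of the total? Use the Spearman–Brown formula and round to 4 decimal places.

0.5507

ρ_k = kρ / (1 + (k−1)ρ) = 2·0.38 / (1 + 1·0.38) = 0.760 / 1.380 = 0.5507.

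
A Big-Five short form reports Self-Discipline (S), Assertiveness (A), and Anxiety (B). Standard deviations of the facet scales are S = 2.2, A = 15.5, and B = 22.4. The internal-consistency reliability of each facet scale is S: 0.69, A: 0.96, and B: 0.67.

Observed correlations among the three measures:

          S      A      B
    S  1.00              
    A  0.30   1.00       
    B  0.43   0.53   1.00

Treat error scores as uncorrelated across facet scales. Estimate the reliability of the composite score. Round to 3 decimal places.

0.850

Var(S+A+B) = 2.2² + 15.5² + 22.4² + 2·[2.2·15.5·0.30 + 2.2·22.4·0.43 + 15.5·22.4·0.53] = 746.85 + 430.873 = 1177.72.
With uncorrelated errors the cross-covariances are all true-score covariance, so they carry over unchanged; only the diagonal terms shrink to ρᵢσᵢ².
True-score variance = [2.2²·0.69 + 15.5²·0.96 + 22.4²·0.67] + 430.873 = 570.159 + 430.873 = 1001.03.
Reliability = 1001.03 / 1177.72 = 0.850.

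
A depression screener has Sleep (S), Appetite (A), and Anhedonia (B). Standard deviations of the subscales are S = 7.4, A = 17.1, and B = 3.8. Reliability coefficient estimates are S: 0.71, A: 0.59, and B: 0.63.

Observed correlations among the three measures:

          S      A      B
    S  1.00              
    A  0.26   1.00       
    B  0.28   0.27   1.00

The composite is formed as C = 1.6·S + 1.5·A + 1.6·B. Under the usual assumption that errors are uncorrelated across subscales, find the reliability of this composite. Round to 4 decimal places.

0.7100

Var(C) = 1.6²·7.4² + 1.5²·17.1² + 1.6²·3.8² + 2·[2.4·7.4·17.1·0.26 + 2.56·7.4·3.8·0.28 + 2.4·17.1·3.8·0.27] = 835.075 + 282.449 = 1117.52.
With uncorrelated errors the cross-covariances are all true-score covariance, so they carry over unchanged; only the diagonal terms shrink to ρᵢσᵢ².
True-score variance = [1.6²·7.4²·0.71 + 1.5²·17.1²·0.59 + 1.6²·3.8²·0.63] + 282.449 = 510.995 + 282.449 = 793.444.
Reliability = 793.444 / 1117.52 = 0.7100.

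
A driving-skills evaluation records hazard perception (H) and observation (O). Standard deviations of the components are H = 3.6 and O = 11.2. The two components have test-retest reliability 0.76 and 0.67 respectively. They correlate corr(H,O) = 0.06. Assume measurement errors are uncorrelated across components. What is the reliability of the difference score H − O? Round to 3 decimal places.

Var(H−O) = 3.6² + 11.2² − 2·3.6·11.2·0.06 = 138.4 − 4.8384 = 133.562.
With uncorrelated errors the cross-covariances are all true-score covariance, so they carry over unchanged; only the diagonal terms shrink to ρᵢσᵢ².
True-score variance = [3.6²·0.76 + 11.2²·0.67] − 4.8384 = 93.8944 − 4.8384 = 89.056.
Reliability = 89.056 / 133.562 = 0.667.

0.667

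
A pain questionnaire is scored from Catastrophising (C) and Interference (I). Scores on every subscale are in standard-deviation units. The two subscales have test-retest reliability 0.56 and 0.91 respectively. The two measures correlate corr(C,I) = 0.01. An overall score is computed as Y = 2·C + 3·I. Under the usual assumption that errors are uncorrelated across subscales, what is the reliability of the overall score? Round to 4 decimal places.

0.8041

Var(Y) = 2² + 3² + 2·[6·0.01] = 13 + 0.12 = 13.12.
Under uncorrelated errors the observed covariances equal the true-score covariances, so only the own-variance terms attenuate.
True-score variance = [2²·0.56 + 3²·0.91] + 0.12 = 10.43 + 0.12 = 10.55.
Reliability = 10.55 / 13.12 = 0.8041.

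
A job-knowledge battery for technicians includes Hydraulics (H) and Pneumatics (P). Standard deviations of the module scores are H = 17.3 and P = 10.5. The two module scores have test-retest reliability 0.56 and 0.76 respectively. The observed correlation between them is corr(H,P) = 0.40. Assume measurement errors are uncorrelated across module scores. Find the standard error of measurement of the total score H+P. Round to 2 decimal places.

12.58

Var(total) = 409.54 + 145.32 = 554.86.
True-score variance = 251.392 + 145.32 = 396.712, so reliability = 0.7150.
Error variance = 554.86 − 396.712 = 158.148; SEM = √158.148 = 12.58.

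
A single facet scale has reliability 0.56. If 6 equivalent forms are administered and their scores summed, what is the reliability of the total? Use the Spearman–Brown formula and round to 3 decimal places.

ρ_k = kρ / (1 + (k−1)ρ) = 6·0.56 / (1 + 5·0.56) = 3.360 / 3.800 = 0.884.

0.884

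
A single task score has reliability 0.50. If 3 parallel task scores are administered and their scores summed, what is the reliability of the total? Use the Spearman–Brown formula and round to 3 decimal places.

0.750

ρ_k = kρ / (1 + (k−1)ρ) = 3·0.50 / (1 + 2·0.50) = 1.500 / 2.000 = 0.750.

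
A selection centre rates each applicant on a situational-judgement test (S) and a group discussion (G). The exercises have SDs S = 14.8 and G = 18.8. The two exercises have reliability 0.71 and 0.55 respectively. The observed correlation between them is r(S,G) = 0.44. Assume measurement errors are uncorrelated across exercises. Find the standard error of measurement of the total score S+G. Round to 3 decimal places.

Var(total) = 572.48 + 244.851 = 817.331.
True-score variance = 349.91 + 244.851 = 594.762, so reliability = 0.7277.
Error variance = 817.331 − 594.762 = 222.57; SEM = √222.57 = 14.919.

14.919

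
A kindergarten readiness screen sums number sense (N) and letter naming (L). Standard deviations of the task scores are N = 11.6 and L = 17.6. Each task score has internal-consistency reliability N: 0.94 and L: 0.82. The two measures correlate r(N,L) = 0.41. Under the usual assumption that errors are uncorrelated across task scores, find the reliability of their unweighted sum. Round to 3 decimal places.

0.896

Var(N+L) = 11.6² + 17.6² + 2·[11.6·17.6·0.41] = 444.32 + 167.411 = 611.731.
Under uncorrelated errors the observed covariances equal the true-score covariances, so only the own-variance terms attenuate.
True-score variance = [11.6²·0.94 + 17.6²·0.82] + 167.411 = 380.49 + 167.411 = 547.901.
Reliability = 547.901 / 611.731 = 0.896.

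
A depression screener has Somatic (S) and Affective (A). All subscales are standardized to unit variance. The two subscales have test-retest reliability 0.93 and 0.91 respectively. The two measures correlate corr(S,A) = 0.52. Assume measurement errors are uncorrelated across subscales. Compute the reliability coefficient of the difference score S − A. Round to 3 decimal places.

0.833

Var(S−A) = 1 + 1 − 2·0.52 = 2 − 1.04 = 0.96.
With uncorrelated errors the cross-covariances are all true-score covariance, so they carry over unchanged; only the diagonal terms shrink to ρᵢσᵢ².
True-score variance = [0.93 + 0.91] − 1.04 = 1.84 − 1.04 = 0.8.
Reliability = 0.8 / 0.96 = 0.833.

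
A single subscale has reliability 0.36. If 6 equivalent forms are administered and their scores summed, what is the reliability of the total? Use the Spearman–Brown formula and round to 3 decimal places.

ρ_k = kρ / (1 + (k−1)ρ) = 6·0.36 / (1 + 5·0.36) = 2.160 / 2.800 = 0.771.

0.771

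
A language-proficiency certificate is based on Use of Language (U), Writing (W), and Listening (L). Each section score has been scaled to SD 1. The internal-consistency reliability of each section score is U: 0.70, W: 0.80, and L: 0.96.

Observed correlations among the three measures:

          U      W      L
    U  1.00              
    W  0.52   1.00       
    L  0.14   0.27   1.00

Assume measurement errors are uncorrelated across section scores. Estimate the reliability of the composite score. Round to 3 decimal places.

Var(U+W+L) = 3 + 2·[0.52 + 0.14 + 0.27] = 3 + 1.86 = 4.86.
Because errors are independent across components, Cov(Tᵢ,Tⱼ) = Cov(Xᵢ,Xⱼ); the off-diagonal part of the true-score variance is the same as above.
True-score variance = [0.70 + 0.80 + 0.96] + 1.86 = 2.46 + 1.86 = 4.32.
Reliability = 4.32 / 4.86 = 0.889.

0.889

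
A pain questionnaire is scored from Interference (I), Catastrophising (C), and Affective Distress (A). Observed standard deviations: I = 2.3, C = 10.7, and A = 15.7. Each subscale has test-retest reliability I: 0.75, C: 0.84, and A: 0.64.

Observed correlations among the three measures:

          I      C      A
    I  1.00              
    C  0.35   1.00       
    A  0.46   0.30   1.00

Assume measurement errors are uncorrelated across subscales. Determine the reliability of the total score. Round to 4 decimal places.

0.7906

Var(I+C+A) = 2.3² + 10.7² + 15.7² + 2·[2.3·10.7·0.35 + 2.3·15.7·0.46 + 10.7·15.7·0.30] = 366.27 + 151.242 = 517.512.
With uncorrelated errors the cross-covariances are all true-score covariance, so they carry over unchanged; only the diagonal terms shrink to ρᵢσᵢ².
True-score variance = [2.3²·0.75 + 10.7²·0.84 + 15.7²·0.64] + 151.242 = 257.893 + 151.242 = 409.135.
Reliability = 409.135 / 517.512 = 0.7906.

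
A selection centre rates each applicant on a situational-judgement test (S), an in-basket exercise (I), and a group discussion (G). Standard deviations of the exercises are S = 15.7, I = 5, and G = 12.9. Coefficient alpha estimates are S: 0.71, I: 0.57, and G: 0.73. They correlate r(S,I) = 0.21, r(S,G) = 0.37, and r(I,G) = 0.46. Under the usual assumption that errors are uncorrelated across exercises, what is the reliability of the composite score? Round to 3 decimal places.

0.813

Var(S+I+G) = 15.7² + 5² + 12.9² + 2·[15.7·5·0.21 + 15.7·12.9·0.37 + 5·12.9·0.46] = 437.9 + 242.182 = 680.082.
With uncorrelated errors the cross-covariances are all true-score covariance, so they carry over unchanged; only the diagonal terms shrink to ρᵢσᵢ².
True-score variance = [15.7²·0.71 + 5²·0.57 + 12.9²·0.73] + 242.182 = 310.737 + 242.182 = 552.919.
Reliability = 552.919 / 680.082 = 0.813.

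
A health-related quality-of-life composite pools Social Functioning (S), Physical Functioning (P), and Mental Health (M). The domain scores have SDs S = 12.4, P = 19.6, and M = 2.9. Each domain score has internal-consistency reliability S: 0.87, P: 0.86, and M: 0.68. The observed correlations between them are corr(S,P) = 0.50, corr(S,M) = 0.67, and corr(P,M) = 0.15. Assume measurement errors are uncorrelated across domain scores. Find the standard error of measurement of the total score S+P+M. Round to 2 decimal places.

8.74

Var(total) = 546.33 + 308.278 = 854.608.
True-score variance = 469.868 + 308.278 = 778.146, so reliability = 0.9105.
Error variance = 854.608 − 778.146 = 76.4624; SEM = √76.4624 = 8.74.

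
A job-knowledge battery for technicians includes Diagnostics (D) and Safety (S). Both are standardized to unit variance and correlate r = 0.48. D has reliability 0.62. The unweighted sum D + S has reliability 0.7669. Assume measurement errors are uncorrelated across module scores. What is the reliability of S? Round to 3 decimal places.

0.690

Var(D+S) = 2 + 2·0.48 = 2.960.
True-score variance = ρ_D + ρ_S + 2·0.48, so 0.7669 = (0.62 + ρ_S + 0.96) / 2.960.
ρ_S = 0.7669·2.960 − 0.62 − 0.96 = 0.690.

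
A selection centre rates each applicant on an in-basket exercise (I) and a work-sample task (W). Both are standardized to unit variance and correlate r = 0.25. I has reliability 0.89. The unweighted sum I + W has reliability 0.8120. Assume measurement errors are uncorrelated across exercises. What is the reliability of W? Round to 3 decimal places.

0.640

Var(I+W) = 2 + 2·0.25 = 2.500.
True-score variance = ρ_I + ρ_W + 2·0.25, so 0.8120 = (0.89 + ρ_W + 0.50) / 2.500.
ρ_W = 0.8120·2.500 − 0.89 − 0.50 = 0.640.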